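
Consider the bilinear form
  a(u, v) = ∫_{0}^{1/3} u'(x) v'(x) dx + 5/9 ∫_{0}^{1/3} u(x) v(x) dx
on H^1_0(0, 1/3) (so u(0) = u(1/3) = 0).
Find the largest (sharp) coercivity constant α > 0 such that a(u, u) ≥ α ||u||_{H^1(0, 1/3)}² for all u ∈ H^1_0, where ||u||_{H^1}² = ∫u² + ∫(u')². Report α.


α = (5 + 81*π^2)/(9*(1 + 9*π^2))

Coercivity of a(·,·) on H^1_0(0, 1/3) means a(u, u) ≥ α ||u||_{H^1}² for every u ∈ H^1_0.
The interval has length L = 1/3, and Poincaré/coercivity depend only on L. Here a(u, u) = ∫(u')² + (5/9)·∫u².
Here 0 < c = 5/9 < 1. The condition a(u,u) ≥ α||u||_{H^1}² reads (1−α)∫(u')² ≥ (α−c)∫u². Any admissible α is ≤ 1 (rapidly oscillating u have ∫u²/∫(u')² → 0), and α = 1 would force 0 ≥ (1−c)∫u², impossible since c < 1; so 1−α > 0. By the sharp Poincaré inequality on H^1_0 of an interval of length L, ∫(u')² ≥ (π/L)²∫u² with equality for the first sine mode sin(π(x−x₀)/L) (x₀ the left endpoint), so the inequality holds for all u iff (1−α)(π/L)² ≥ α − c, i.e. α ≤ ((π/L)² + c)/((π/L)² + 1) = (1 + c(L/π)²)/(1 + (L/π)²). With (π/L)² = 9*π^2 and c = 5/9, the largest admissible constant is α = ((π/L)² + c)/((π/L)² + 1).
Simplifying, α = (5 + 81*π^2)/(9*(1 + 9*π^2)).


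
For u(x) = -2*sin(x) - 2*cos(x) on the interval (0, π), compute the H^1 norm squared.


||u||_{H^1(0,π)}^2 = 8*π

u'(x) = 2*sin(x) - 2*cos(x).
Expand u² and (u')² and integrate term by term on (0, π), using: for integers n ≥ 1, ∫_0^π sin²(nx) dx = ∫_0^π cos²(nx) dx = π/2; for n ≠ n', ∫_0^π sin(nx)sin(n'x) dx = ∫_0^π cos(nx)cos(n'x) dx = 0; and by product-to-sum, ∫_0^π sin(nx)cos(n'x) dx = ½∫_0^π [sin((n+n')x) + sin((n−n')x)] dx, which is 0 when n+n' is even and 2n/(n²−n'²) when n+n' is odd (it need not vanish on (0, π)).
  u² squared terms: (-2)²·∫cos(x)² dx = 4·π/2 = 2*π;  (-2)²·∫sin(x)² dx = 4·π/2 = 2*π.
  u² cross terms: 2·(-2)·(-2)·∫cos(x)·sin(x) dx = 8·(0) = 0.
  So ∫_0^π u² dx = 2*π + 2*π + 0 = 4*π.
  (u')² squared terms: (-2)²·∫cos(x)² dx = 4·π/2 = 2*π;  (2)²·∫sin(x)² dx = 4·π/2 = 2*π.
  (u')² cross terms: 2·(-2)·(2)·∫cos(x)·sin(x) dx = -8·(0) = 0.
  So ∫_0^π (u')² dx = 2*π + 2*π + 0 = 4*π.
||u||_{H^1}^2 = (4*π) + (4*π) = 8*π.


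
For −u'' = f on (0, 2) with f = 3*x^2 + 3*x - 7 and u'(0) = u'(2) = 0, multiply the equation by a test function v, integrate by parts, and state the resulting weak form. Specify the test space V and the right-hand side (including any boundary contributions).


V = H^1(0, 2) (no boundary constraint on v; u is determined up to an additive constant); weak form: ∫_0^2 u'v' dx = ∫_0^2 (3*x^2 + 3*x - 7) v dx for all v ∈ V.

Multiply both sides by a test function v and integrate from 0 to 2:
  ∫_0^2 −u''(x) v(x) dx = ∫_0^2 f(x) v(x) dx.
Integrate the LHS by parts once:
  ∫_0^2 −u'' v dx = −[u'(x) v(x)]_0^2 + ∫_0^2 u'(x) v'(x) dx.
Thus ∫_0^2 u'(x) v'(x) dx = ∫_0^2 f(x) v(x) dx + [u'(x) v(x)]_0^2.
Choose V so that boundary terms are either known or forced to vanish.
u has homogeneous Neumann: u'(0) = u'(2) = 0. So [u' v]_0^2 = 0·v(2) − 0·v(0) = 0 for any v; take V = H^1(0, 2).
Weak formulation: find u (satisfying any essential BC) such that ∫_0^2 u'(x) v'(x) dx = ∫_0^2 f v dx for all v ∈ V (homogeneous Neumann, so boundary terms vanish).
Substituting f(x) = 3*x^2 + 3*x - 7, the right-hand side is ∫_0^2 (3*x^2 + 3*x - 7) v dx.
Compatibility check (pure Neumann): taking v ≡ 1 ∈ V gives 0 = ∫_0^2 f dx + (0) − (0), i.e. ∫_0^2 f dx must equal u'(0) − u'(2) = 0. Indeed ∫_0^2 (3*x^2 + 3*x - 7) dx = 0, so the data are compatible. The solution is then unique only up to an additive constant (fix it e.g. by requiring ∫_0^2 u dx = 0).


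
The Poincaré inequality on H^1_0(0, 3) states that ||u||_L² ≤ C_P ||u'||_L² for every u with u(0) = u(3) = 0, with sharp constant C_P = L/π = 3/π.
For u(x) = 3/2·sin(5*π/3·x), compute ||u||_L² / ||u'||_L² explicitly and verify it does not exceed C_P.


||u||_L² / ||u'||_L² = 3/(5*π) < C_P = 3/π.

u(x) = 3/2·sin(5*π/3·x), so u'(x) = 5*π*cos(5*π*x/3)/2.
Writing u(x) = A·sin(kπx/L) with A = 3/2 and k = 5, use ∫_0^L sin²(kπx/L) dx = L/2 and ∫_0^L cos²(kπx/L) dx = L/2.
u² = 9/4·sin²(5*π/3·x) and (u')² = 25*π^2/4·cos²(5*π/3·x), and each of sin², cos² integrates to L/2 = 3/2 over (0, 3).
∫_0^3 u² dx = 27/8, so ||u||_L² = 3*sqrt(6)/4.
∫_0^3 (u')² dx = 75*π^2/8, so ||u'||_L² = 5*sqrt(6)*π/4.
Ratio ||u||_L² / ||u'||_L² = 3/(5*π).
Sharp Poincaré constant on H^1_0(0, 3) is C_P = L/π = 3/π, achieved by sin(π/3·x).
This is the k = 5 harmonic; the ratio L/(kπ) is strictly less than C_P = L/π, consistent with the sharp inequality ||u||_L² ≤ C_P ||u'||_L².


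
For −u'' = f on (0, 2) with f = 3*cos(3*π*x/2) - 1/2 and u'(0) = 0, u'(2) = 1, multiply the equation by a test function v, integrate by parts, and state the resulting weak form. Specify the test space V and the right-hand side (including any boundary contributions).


V = H^1(0, 2) (v unrestricted at boundary; u is determined up to an additive constant); weak form: ∫_0^2 u'v' dx = ∫_0^2 (3*cos(3*π*x/2) - 1/2) v dx + v(2) for all v ∈ V.

Multiply both sides by a test function v and integrate from 0 to 2:
  ∫_0^2 −u''(x) v(x) dx = ∫_0^2 f(x) v(x) dx.
Integrate the LHS by parts once:
  ∫_0^2 −u'' v dx = −[u'(x) v(x)]_0^2 + ∫_0^2 u'(x) v'(x) dx.
Thus ∫_0^2 u'(x) v'(x) dx = ∫_0^2 f(x) v(x) dx + [u'(x) v(x)]_0^2.
Choose V so that boundary terms are either known or forced to vanish.
u has inhomogeneous Neumann u'(0) = 0, u'(2) = 1. [u' v]_0^2 = (1)·v(2) − (0)·v(0) = v(2). Take V = H^1(0, 2); boundary term becomes part of RHS.
Weak formulation: find u (satisfying any essential BC) such that ∫_0^2 u'(x) v'(x) dx = ∫_0^2 f v dx + v(2) for all v ∈ V (Neumann data are natural BCs: they enter the RHS as boundary terms).
Substituting f(x) = 3*cos(3*π*x/2) - 1/2, the right-hand side is ∫_0^2 (3*cos(3*π*x/2) - 1/2) v dx + v(2).
Compatibility check (pure Neumann): taking v ≡ 1 ∈ V gives 0 = ∫_0^2 f dx + (1) − (0), i.e. ∫_0^2 f dx must equal u'(0) − u'(2) = -1. Indeed ∫_0^2 (3*cos(3*π*x/2) - 1/2) dx = -1, so the data are compatible. The solution is then unique only up to an additive constant (fix it e.g. by requiring ∫_0^2 u dx = 0).


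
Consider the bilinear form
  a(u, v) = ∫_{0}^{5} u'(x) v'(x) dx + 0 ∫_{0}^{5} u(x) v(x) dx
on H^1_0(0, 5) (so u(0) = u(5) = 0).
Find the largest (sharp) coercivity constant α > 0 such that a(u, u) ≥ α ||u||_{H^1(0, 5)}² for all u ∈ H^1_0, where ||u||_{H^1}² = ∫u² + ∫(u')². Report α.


α = π^2/(π^2 + 25)

Coercivity of a(·,·) on H^1_0(0, 5) means a(u, u) ≥ α ||u||_{H^1}² for every u ∈ H^1_0.
The interval has length L = 5, and Poincaré/coercivity depend only on L. Here a(u, u) = ∫(u')² + (0)·∫u².
Here c = 0, so a(u,u) = ∫(u')² alone. The condition a(u,u) ≥ α||u||_{H^1}² reads (1−α)∫(u')² ≥ (α−c)∫u². Any admissible α is ≤ 1 (rapidly oscillating u have ∫u²/∫(u')² → 0), and α = 1 would force 0 ≥ (1−c)∫u², impossible since c < 1; so 1−α > 0. By the sharp Poincaré inequality on H^1_0 of an interval of length L, ∫(u')² ≥ (π/L)²∫u² with equality for the first sine mode sin(π(x−x₀)/L) (x₀ the left endpoint), so the inequality holds for all u iff (1−α)(π/L)² ≥ α − c, i.e. α ≤ ((π/L)² + c)/((π/L)² + 1) = (1 + c(L/π)²)/(1 + (L/π)²). (Direct route, valid since c ≤ 0: Poincaré gives c∫u² ≥ c(L/π)²∫(u')², so a(u,u) ≥ (1 + c(L/π)²)∫(u')², while ||u||_{H^1}² ≤ (1 + (L/π)²)∫(u')²; dividing yields the same α.) With (π/L)² = π^2/25 and c = 0, the largest admissible constant is α = ((π/L)² + c)/((π/L)² + 1).
Simplifying, α = π^2/(π^2 + 25).


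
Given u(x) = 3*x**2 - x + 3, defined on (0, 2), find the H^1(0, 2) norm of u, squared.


||u||_{H^1}^2 = 2464/15

The H^1 norm (squared) on an interval (0, L) is
  ||u||_{H^1}^2 = ∫_0^L u(x)^2 dx + ∫_0^L u'(x)^2 dx.
Compute u'(x) = 6*x - 1.
Then u(x)^2 = 9*x**4 - 6*x**3 + 19*x**2 - 6*x + 9 and u'(x)^2 = 36*x**2 - 12*x + 1.
Integrate each monomial from 0 to 2 using ∫_0^2 c·x^n dx = c·2^(n+1)/(n+1):
  ∫_0^2 u(x)^2 dx = ∫_0^2 (9*x^4 - 6*x^3 + 19*x^2 - 6*x + 9) dx. Term by term:
    ∫_0^2 9*x^4 dx = 288/5;  ∫_0^2 -6*x^3 dx = -24;  ∫_0^2 19*x^2 dx = 152/3;
    ∫_0^2 -6*x dx = -12;  ∫_0^2 9 dx = 18.
  Sum: 288/5 − 24 + 152/3 − 12 + 18 = 1354/15.
  ∫_0^2 u'(x)^2 dx = ∫_0^2 (36*x^2 - 12*x + 1) dx. Term by term:
    ∫_0^2 36*x^2 dx = 96;  ∫_0^2 -12*x dx = -24;  ∫_0^2 1 dx = 2.
  Sum: 96 − 24 + 2 = 74.
Adding: ||u||_{H^1}^2 = 1354/15 + 74 = 2464/15.


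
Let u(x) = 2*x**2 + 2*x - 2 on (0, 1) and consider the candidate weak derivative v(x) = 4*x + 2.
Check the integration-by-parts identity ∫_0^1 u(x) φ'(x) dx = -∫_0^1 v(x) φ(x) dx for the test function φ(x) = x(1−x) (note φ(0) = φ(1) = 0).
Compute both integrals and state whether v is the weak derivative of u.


LHS = -2/3, RHS = -2/3. Yes, v = u' weakly.

u(x) = 2*x**2 + 2*x - 2, classical derivative u'(x) = 4*x + 2.
φ(x) = x(1−x), so φ'(x) = 1 - 2*x.
Note φ(0) = φ(1) = 0, so the boundary term u·φ vanishes.
LHS = ∫_0^1 u(x) φ'(x) dx = ∫_0^1 (-4*x^3 - 2*x^2 + 6*x - 2) dx. Term by term:
  ∫_0^1 -4*x^3 dx = -1;  ∫_0^1 -2*x^2 dx = -2/3;  ∫_0^1 6*x dx = 3;
  ∫_0^1 -2 dx = -2.
Sum: -1 − 2/3 + 3 − 2 = -2/3.
So LHS = -2/3.
∫_0^1 v(x) φ(x) dx = ∫_0^1 (-4*x^3 + 2*x^2 + 2*x) dx. Term by term:
  ∫_0^1 -4*x^3 dx = -1;  ∫_0^1 2*x^2 dx = 2/3;  ∫_0^1 2*x dx = 1.
Sum: -1 + 2/3 + 1 = 2/3.
So RHS = -∫_0^1 v(x) φ(x) dx = -2/3.
LHS = RHS, so the identity holds for this test φ.
Moreover u is smooth here and v(x) = u'(x) = 4*x + 2 pointwise, so the identity holds for every test function. Hence v is the weak derivative of u.


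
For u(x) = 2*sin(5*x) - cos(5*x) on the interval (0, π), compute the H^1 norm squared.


||u||_{H^1(0,π)}^2 = 65*π

u'(x) = 5*sin(5*x) + 10*cos(5*x).
Expand u² and (u')² and integrate term by term on (0, π), using: for integers n ≥ 1, ∫_0^π sin²(nx) dx = ∫_0^π cos²(nx) dx = π/2; for n ≠ n', ∫_0^π sin(nx)sin(n'x) dx = ∫_0^π cos(nx)cos(n'x) dx = 0; and by product-to-sum, ∫_0^π sin(nx)cos(n'x) dx = ½∫_0^π [sin((n+n')x) + sin((n−n')x)] dx, which is 0 when n+n' is even and 2n/(n²−n'²) when n+n' is odd (it need not vanish on (0, π)).
  u² squared terms: (-1)²·∫cos(5x)² dx = 1·π/2 = π/2;  (2)²·∫sin(5x)² dx = 4·π/2 = 2*π.
  u² cross terms: 2·(-1)·(2)·∫cos(5x)·sin(5x) dx = -4·(0) = 0.
  So ∫_0^π u² dx = π/2 + 2*π + 0 = 5*π/2.
  (u')² squared terms: (5)²·∫sin(5x)² dx = 25·π/2 = 25*π/2;  (10)²·∫cos(5x)² dx = 100·π/2 = 50*π.
  (u')² cross terms: 2·(5)·(10)·∫sin(5x)·cos(5x) dx = 100·(0) = 0.
  So ∫_0^π (u')² dx = 25*π/2 + 50*π + 0 = 125*π/2.
||u||_{H^1}^2 = (5*π/2) + (125*π/2) = 65*π.


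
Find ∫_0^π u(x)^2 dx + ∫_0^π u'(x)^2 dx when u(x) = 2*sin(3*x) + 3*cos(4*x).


||u||_{H^1(0,π)}^2 = -1224/7 + 193*π/2

u'(x) = -12*sin(4*x) + 6*cos(3*x).
Expand u² and (u')² and integrate term by term on (0, π), using: for integers n ≥ 1, ∫_0^π sin²(nx) dx = ∫_0^π cos²(nx) dx = π/2; for n ≠ n', ∫_0^π sin(nx)sin(n'x) dx = ∫_0^π cos(nx)cos(n'x) dx = 0; and by product-to-sum, ∫_0^π sin(nx)cos(n'x) dx = ½∫_0^π [sin((n+n')x) + sin((n−n')x)] dx, which is 0 when n+n' is even and 2n/(n²−n'²) when n+n' is odd (it need not vanish on (0, π)).
  u² squared terms: (2)²·∫sin(3x)² dx = 4·π/2 = 2*π;  (3)²·∫cos(4x)² dx = 9·π/2 = 9*π/2.
  u² cross terms: 2·(2)·(3)·∫sin(3x)·cos(4x) dx = 12·(-6/7) = -72/7.
  So ∫_0^π u² dx = 2*π + 9*π/2 − 72/7 = -72/7 + 13*π/2.
  (u')² squared terms: (-12)²·∫sin(4x)² dx = 144·π/2 = 72*π;  (6)²·∫cos(3x)² dx = 36·π/2 = 18*π.
  (u')² cross terms: 2·(-12)·(6)·∫sin(4x)·cos(3x) dx = -144·(8/7) = -1152/7.
  So ∫_0^π (u')² dx = 72*π + 18*π − 1152/7 = -1152/7 + 90*π.
||u||_{H^1}^2 = (-72/7 + 13*π/2) + (-1152/7 + 90*π) = -1224/7 + 193*π/2.


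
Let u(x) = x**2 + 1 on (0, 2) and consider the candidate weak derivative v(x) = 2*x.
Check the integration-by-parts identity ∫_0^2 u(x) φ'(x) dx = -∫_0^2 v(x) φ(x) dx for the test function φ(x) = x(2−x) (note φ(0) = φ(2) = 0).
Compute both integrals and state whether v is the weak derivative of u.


LHS = -8/3, RHS = -8/3. Yes, v = u' weakly.

u(x) = x**2 + 1, classical derivative u'(x) = 2*x.
φ(x) = x(2−x), so φ'(x) = 2 - 2*x.
Note φ(0) = φ(2) = 0, so the boundary term u·φ vanishes.
LHS = ∫_0^2 u(x) φ'(x) dx = ∫_0^2 (-2*x^3 + 2*x^2 - 2*x + 2) dx. Term by term:
  ∫_0^2 -2*x^3 dx = -8;  ∫_0^2 2*x^2 dx = 16/3;  ∫_0^2 -2*x dx = -4;
  ∫_0^2 2 dx = 4.
Sum: -8 + 16/3 − 4 + 4 = -8/3.
So LHS = -8/3.
∫_0^2 v(x) φ(x) dx = ∫_0^2 (-2*x^3 + 4*x^2) dx. Term by term:
  ∫_0^2 -2*x^3 dx = -8;  ∫_0^2 4*x^2 dx = 32/3.
Sum: -8 + 32/3 = 8/3.
So RHS = -∫_0^2 v(x) φ(x) dx = -8/3.
LHS = RHS, so the identity holds for this test φ.
Moreover u is smooth here and v(x) = u'(x) = 2*x pointwise, so the identity holds for every test function. Hence v is the weak derivative of u.


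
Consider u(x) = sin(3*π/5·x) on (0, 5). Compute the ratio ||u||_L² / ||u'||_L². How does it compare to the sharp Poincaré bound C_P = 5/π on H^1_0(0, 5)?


||u||_L² / ||u'||_L² = 5/(3*π) < C_P = 5/π.

u(x) = sin(3*π/5·x), so u'(x) = 3*π*cos(3*π*x/5)/5.
Writing u(x) = A·sin(kπx/L) with A = 1 and k = 3, use ∫_0^L sin²(kπx/L) dx = L/2 and ∫_0^L cos²(kπx/L) dx = L/2.
u² = 1·sin²(3*π/5·x) and (u')² = 9*π^2/25·cos²(3*π/5·x), and each of sin², cos² integrates to L/2 = 5/2 over (0, 5).
∫_0^5 u² dx = 5/2, so ||u||_L² = sqrt(10)/2.
∫_0^5 (u')² dx = 9*π^2/10, so ||u'||_L² = 3*sqrt(10)*π/10.
Ratio ||u||_L² / ||u'||_L² = 5/(3*π).
Sharp Poincaré constant on H^1_0(0, 5) is C_P = L/π = 5/π, achieved by sin(π/5·x).
This is the k = 3 harmonic; the ratio L/(kπ) is strictly less than C_P = L/π, consistent with the sharp inequality ||u||_L² ≤ C_P ||u'||_L².


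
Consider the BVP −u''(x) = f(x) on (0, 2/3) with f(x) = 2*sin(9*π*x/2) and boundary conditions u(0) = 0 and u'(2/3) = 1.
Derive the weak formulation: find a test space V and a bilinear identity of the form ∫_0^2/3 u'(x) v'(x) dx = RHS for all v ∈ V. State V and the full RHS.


V = {v ∈ H^1(0, 2/3) : v(0) = 0} (test functions vanish at x = 0 where u is specified); weak form: ∫_0^2/3 u'v' dx = ∫_0^2/3 (2*sin(9*π*x/2)) v dx + v(2/3) for all v ∈ V.

Multiply both sides by a test function v and integrate from 0 to 2/3:
  ∫_0^2/3 −u''(x) v(x) dx = ∫_0^2/3 f(x) v(x) dx.
Integrate the LHS by parts once:
  ∫_0^2/3 −u'' v dx = −[u'(x) v(x)]_0^2/3 + ∫_0^2/3 u'(x) v'(x) dx.
Thus ∫_0^2/3 u'(x) v'(x) dx = ∫_0^2/3 f(x) v(x) dx + [u'(x) v(x)]_0^2/3.
Choose V so that boundary terms are either known or forced to vanish.
Mixed BC: u(0) = 0 (Dirichlet) and u'(2/3) = 1 (Neumann). Define V = {v ∈ H^1(0, 2/3) : v(0) = 0}. Then [u' v]_0^2/3 = u'(2/3)·v(2/3) − u'(0)·0 = v(2/3).
Weak formulation: find u (satisfying any essential BC) such that ∫_0^2/3 u'(x) v'(x) dx = ∫_0^2/3 f v dx + v(2/3) for all v ∈ V (Dirichlet at 0 absorbed into V; Neumann datum at x = 2/3 contributes the boundary term).
Substituting f(x) = 2*sin(9*π*x/2), the right-hand side is ∫_0^2/3 (2*sin(9*π*x/2)) v dx + v(2/3).


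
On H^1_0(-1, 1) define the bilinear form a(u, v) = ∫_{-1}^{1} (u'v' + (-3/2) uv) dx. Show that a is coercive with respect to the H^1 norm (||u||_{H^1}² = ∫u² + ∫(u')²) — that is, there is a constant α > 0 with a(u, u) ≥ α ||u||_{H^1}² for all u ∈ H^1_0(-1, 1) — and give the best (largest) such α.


α = (-6 + π^2)/(4 + π^2)

Coercivity of a(·,·) on H^1_0(-1, 1) means a(u, u) ≥ α ||u||_{H^1}² for every u ∈ H^1_0.
The interval has length L = 2, and Poincaré/coercivity depend only on L. Here a(u, u) = ∫(u')² + (-3/2)·∫u².
Here c = -3/2 < 0 with |c| < (π/L)² = π^2/4, so coercivity still holds. The condition a(u,u) ≥ α||u||_{H^1}² reads (1−α)∫(u')² ≥ (α−c)∫u². Any admissible α is ≤ 1 (rapidly oscillating u have ∫u²/∫(u')² → 0), and α = 1 would force 0 ≥ (1−c)∫u², impossible since c < 1; so 1−α > 0. By the sharp Poincaré inequality on H^1_0 of an interval of length L, ∫(u')² ≥ (π/L)²∫u² with equality for the first sine mode sin(π(x−x₀)/L) (x₀ the left endpoint), so the inequality holds for all u iff (1−α)(π/L)² ≥ α − c, i.e. α ≤ ((π/L)² + c)/((π/L)² + 1) = (1 + c(L/π)²)/(1 + (L/π)²). (Direct route, valid since c ≤ 0: Poincaré gives c∫u² ≥ c(L/π)²∫(u')², so a(u,u) ≥ (1 + c(L/π)²)∫(u')², while ||u||_{H^1}² ≤ (1 + (L/π)²)∫(u')²; dividing yields the same α.) With (π/L)² = π^2/4 and c = -3/2, the largest admissible constant is α = ((π/L)² + c)/((π/L)² + 1).
Simplifying, α = (-6 + π^2)/(4 + π^2).


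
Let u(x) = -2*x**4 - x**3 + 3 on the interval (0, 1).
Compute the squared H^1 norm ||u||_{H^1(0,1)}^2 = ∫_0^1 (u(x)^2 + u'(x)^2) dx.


||u||_{H^1}^2 = 7916/315

The H^1 norm (squared) on an interval (0, L) is
  ||u||_{H^1}^2 = ∫_0^L u(x)^2 dx + ∫_0^L u'(x)^2 dx.
Compute u'(x) = -8*x**3 - 3*x**2.
Then u(x)^2 = 4*x**8 + 4*x**7 + x**6 - 12*x**4 - 6*x**3 + 9 and u'(x)^2 = 64*x**6 + 48*x**5 + 9*x**4.
Integrate each monomial from 0 to 1 using ∫_0^1 c·x^n dx = c·1^(n+1)/(n+1):
  ∫_0^1 u(x)^2 dx = ∫_0^1 (4*x^8 + 4*x^7 + x^6 - 12*x^4 - 6*x^3 + 9) dx. Term by term:
    ∫_0^1 4*x^8 dx = 4/9;  ∫_0^1 4*x^7 dx = 1/2;  ∫_0^1 x^6 dx = 1/7;
    ∫_0^1 -12*x^4 dx = -12/5;  ∫_0^1 -6*x^3 dx = -3/2;  ∫_0^1 9 dx = 9.
  Sum: 4/9 + 1/2 + 1/7 − 12/5 − 3/2 + 9 = 1949/315.
  ∫_0^1 u'(x)^2 dx = ∫_0^1 (64*x^6 + 48*x^5 + 9*x^4) dx. Term by term:
    ∫_0^1 64*x^6 dx = 64/7;  ∫_0^1 48*x^5 dx = 8;  ∫_0^1 9*x^4 dx = 9/5.
  Sum: 64/7 + 8 + 9/5 = 663/35.
Adding: ||u||_{H^1}^2 = 1949/315 + 663/35 = 7916/315.


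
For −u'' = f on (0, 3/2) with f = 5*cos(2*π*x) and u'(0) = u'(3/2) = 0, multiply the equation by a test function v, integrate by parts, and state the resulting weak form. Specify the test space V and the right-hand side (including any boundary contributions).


V = H^1(0, 3/2) (no boundary constraint on v; u is determined up to an additive constant); weak form: ∫_0^3/2 u'v' dx = ∫_0^3/2 (5*cos(2*π*x)) v dx for all v ∈ V.

Multiply both sides by a test function v and integrate from 0 to 3/2:
  ∫_0^3/2 −u''(x) v(x) dx = ∫_0^3/2 f(x) v(x) dx.
Integrate the LHS by parts once:
  ∫_0^3/2 −u'' v dx = −[u'(x) v(x)]_0^3/2 + ∫_0^3/2 u'(x) v'(x) dx.
Thus ∫_0^3/2 u'(x) v'(x) dx = ∫_0^3/2 f(x) v(x) dx + [u'(x) v(x)]_0^3/2.
Choose V so that boundary terms are either known or forced to vanish.
u has homogeneous Neumann: u'(0) = u'(3/2) = 0. So [u' v]_0^3/2 = 0·v(3/2) − 0·v(0) = 0 for any v; take V = H^1(0, 3/2).
Weak formulation: find u (satisfying any essential BC) such that ∫_0^3/2 u'(x) v'(x) dx = ∫_0^3/2 f v dx for all v ∈ V (homogeneous Neumann, so boundary terms vanish).
Substituting f(x) = 5*cos(2*π*x), the right-hand side is ∫_0^3/2 (5*cos(2*π*x)) v dx.
Compatibility check (pure Neumann): taking v ≡ 1 ∈ V gives 0 = ∫_0^3/2 f dx + (0) − (0), i.e. ∫_0^3/2 f dx must equal u'(0) − u'(3/2) = 0. Indeed ∫_0^3/2 (5*cos(2*π*x)) dx = 0, so the data are compatible. The solution is then unique only up to an additive constant (fix it e.g. by requiring ∫_0^3/2 u dx = 0).


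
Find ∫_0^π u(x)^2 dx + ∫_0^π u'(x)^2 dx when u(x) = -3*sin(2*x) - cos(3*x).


||u||_{H^1(0,π)}^2 = -48 + 55*π/2

u'(x) = 3*sin(3*x) - 6*cos(2*x).
Expand u² and (u')² and integrate term by term on (0, π), using: for integers n ≥ 1, ∫_0^π sin²(nx) dx = ∫_0^π cos²(nx) dx = π/2; for n ≠ n', ∫_0^π sin(nx)sin(n'x) dx = ∫_0^π cos(nx)cos(n'x) dx = 0; and by product-to-sum, ∫_0^π sin(nx)cos(n'x) dx = ½∫_0^π [sin((n+n')x) + sin((n−n')x)] dx, which is 0 when n+n' is even and 2n/(n²−n'²) when n+n' is odd (it need not vanish on (0, π)).
  u² squared terms: (-1)²·∫cos(3x)² dx = 1·π/2 = π/2;  (-3)²·∫sin(2x)² dx = 9·π/2 = 9*π/2.
  u² cross terms: 2·(-1)·(-3)·∫cos(3x)·sin(2x) dx = 6·(-4/5) = -24/5.
  So ∫_0^π u² dx = π/2 + 9*π/2 − 24/5 = -24/5 + 5*π.
  (u')² squared terms: (-6)²·∫cos(2x)² dx = 36·π/2 = 18*π;  (3)²·∫sin(3x)² dx = 9·π/2 = 9*π/2.
  (u')² cross terms: 2·(-6)·(3)·∫cos(2x)·sin(3x) dx = -36·(6/5) = -216/5.
  So ∫_0^π (u')² dx = 18*π + 9*π/2 − 216/5 = -216/5 + 45*π/2.
||u||_{H^1}^2 = (-24/5 + 5*π) + (-216/5 + 45*π/2) = -48 + 55*π/2.


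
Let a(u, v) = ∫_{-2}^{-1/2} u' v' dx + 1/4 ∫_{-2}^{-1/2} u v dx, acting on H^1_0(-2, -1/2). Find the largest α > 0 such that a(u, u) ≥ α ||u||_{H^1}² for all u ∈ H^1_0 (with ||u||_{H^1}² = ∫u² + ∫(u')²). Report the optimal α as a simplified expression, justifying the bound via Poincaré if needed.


α = (9 + 16*π^2)/(4*(9 + 4*π^2))

Coercivity of a(·,·) on H^1_0(-2, -1/2) means a(u, u) ≥ α ||u||_{H^1}² for every u ∈ H^1_0.
The interval has length L = 3/2, and Poincaré/coercivity depend only on L. Here a(u, u) = ∫(u')² + (1/4)·∫u².
Here 0 < c = 1/4 < 1. The condition a(u,u) ≥ α||u||_{H^1}² reads (1−α)∫(u')² ≥ (α−c)∫u². Any admissible α is ≤ 1 (rapidly oscillating u have ∫u²/∫(u')² → 0), and α = 1 would force 0 ≥ (1−c)∫u², impossible since c < 1; so 1−α > 0. By the sharp Poincaré inequality on H^1_0 of an interval of length L, ∫(u')² ≥ (π/L)²∫u² with equality for the first sine mode sin(π(x−x₀)/L) (x₀ the left endpoint), so the inequality holds for all u iff (1−α)(π/L)² ≥ α − c, i.e. α ≤ ((π/L)² + c)/((π/L)² + 1) = (1 + c(L/π)²)/(1 + (L/π)²). With (π/L)² = 4*π^2/9 and c = 1/4, the largest admissible constant is α = ((π/L)² + c)/((π/L)² + 1).
Simplifying, α = (9 + 16*π^2)/(4*(9 + 4*π^2)).


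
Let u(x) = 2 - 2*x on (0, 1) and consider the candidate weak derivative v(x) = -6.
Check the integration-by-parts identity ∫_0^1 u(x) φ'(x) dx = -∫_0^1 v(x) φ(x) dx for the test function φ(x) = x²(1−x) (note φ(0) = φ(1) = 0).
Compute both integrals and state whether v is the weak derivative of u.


LHS = 1/6, RHS = 1/2. No, v is not the weak derivative of u.

u(x) = 2 - 2*x, classical derivative u'(x) = -2.
φ(x) = x²(1−x), so φ'(x) = x*(2 - 3*x).
Note φ(0) = φ(1) = 0, so the boundary term u·φ vanishes.
LHS = ∫_0^1 u(x) φ'(x) dx = ∫_0^1 (6*x^3 - 10*x^2 + 4*x) dx. Term by term:
  ∫_0^1 6*x^3 dx = 3/2;  ∫_0^1 -10*x^2 dx = -10/3;  ∫_0^1 4*x dx = 2.
Sum: 3/2 − 10/3 + 2 = 1/6.
So LHS = 1/6.
∫_0^1 v(x) φ(x) dx = ∫_0^1 (6*x^3 - 6*x^2) dx. Term by term:
  ∫_0^1 6*x^3 dx = 3/2;  ∫_0^1 -6*x^2 dx = -2.
Sum: 3/2 − 2 = -1/2.
So RHS = -∫_0^1 v(x) φ(x) dx = 1/2.
LHS − RHS = -1/3 ≠ 0, so the identity fails.
(For a valid weak derivative the identity must hold for EVERY test function, in particular this one. The failure shows v is NOT the weak derivative of u.)
Correct weak derivative would be u'(x) = -2.


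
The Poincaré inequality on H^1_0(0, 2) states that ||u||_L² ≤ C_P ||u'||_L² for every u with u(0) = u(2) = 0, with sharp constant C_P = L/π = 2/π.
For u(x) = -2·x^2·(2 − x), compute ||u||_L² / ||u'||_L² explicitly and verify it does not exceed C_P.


||u||_L² / ||u'||_L² = sqrt(14)/7 < C_P = 2/π.

u(x) = -2·x^2·(2 − x), so u'(x) = 2*x*(3*x - 4).
u(x) = -2·x^2·(2 − x) vanishes at x = 0 and x = 2, so u ∈ H^1_0(0, 2). Differentiate via the product rule and integrate the resulting polynomials term by term.
  ∫_0^2 u² dx = ∫_0^2 (4*x^6 - 16*x^5 + 16*x^4) dx. Term by term:
    ∫_0^2 4*x^6 dx = 512/7;  ∫_0^2 -16*x^5 dx = -512/3;  ∫_0^2 16*x^4 dx = 512/5.
  Sum: 512/7 − 512/3 + 512/5 = 512/105.
  ∫_0^2 (u')² dx = ∫_0^2 (36*x^4 - 96*x^3 + 64*x^2) dx. Term by term:
    ∫_0^2 36*x^4 dx = 1152/5;  ∫_0^2 -96*x^3 dx = -384;  ∫_0^2 64*x^2 dx = 512/3.
  Sum: 1152/5 − 384 + 512/3 = 256/15.
∫_0^2 u² dx = 512/105, so ||u||_L² = 16*sqrt(210)/105.
∫_0^2 (u')² dx = 256/15, so ||u'||_L² = 16*sqrt(15)/15.
Ratio ||u||_L² / ||u'||_L² = sqrt(14)/7.
Sharp Poincaré constant on H^1_0(0, 2) is C_P = L/π = 2/π, achieved by sin(π/2·x).
A polynomial bump cannot attain the sharp Poincaré constant (only the first sine eigenfunction does), so the ratio is strictly less than C_P, consistent with ||u||_L² ≤ C_P ||u'||_L².


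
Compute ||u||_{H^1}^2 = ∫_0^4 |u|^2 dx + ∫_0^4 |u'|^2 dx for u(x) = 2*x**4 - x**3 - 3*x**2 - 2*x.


||u||_{H^1}^2 = 50665712/315

The H^1 norm (squared) on an interval (0, L) is
  ||u||_{H^1}^2 = ∫_0^L u(x)^2 dx + ∫_0^L u'(x)^2 dx.
Compute u'(x) = 8*x**3 - 3*x**2 - 6*x - 2.
Then u(x)^2 = 4*x**8 - 4*x**7 - 11*x**6 - 2*x**5 + 13*x**4 + 12*x**3 + 4*x**2 and u'(x)^2 = 64*x**6 - 48*x**5 - 87*x**4 + 4*x**3 + 48*x**2 + 24*x + 4.
Integrate each monomial from 0 to 4 using ∫_0^4 c·x^n dx = c·4^(n+1)/(n+1):
  ∫_0^4 u(x)^2 dx = ∫_0^4 (4*x^8 - 4*x^7 - 11*x^6 - 2*x^5 + 13*x^4 + 12*x^3 + 4*x^2) dx. Term by term:
    ∫_0^4 4*x^8 dx = 1048576/9;  ∫_0^4 -4*x^7 dx = -32768;  ∫_0^4 -11*x^6 dx = -180224/7;
    ∫_0^4 -2*x^5 dx = -4096/3;  ∫_0^4 13*x^4 dx = 13312/5;  ∫_0^4 12*x^3 dx = 768;
    ∫_0^4 4*x^2 dx = 256/3.
  Sum: 1048576/9 − 32768 − 180224/7 − 4096/3 + 13312/5 + 768 + 256/3 = 18945536/315.
  ∫_0^4 u'(x)^2 dx = ∫_0^4 (64*x^6 - 48*x^5 - 87*x^4 + 4*x^3 + 48*x^2 + 24*x + 4) dx. Term by term:
    ∫_0^4 64*x^6 dx = 1048576/7;  ∫_0^4 -48*x^5 dx = -32768;  ∫_0^4 -87*x^4 dx = -89088/5;
    ∫_0^4 4*x^3 dx = 256;  ∫_0^4 48*x^2 dx = 1024;  ∫_0^4 24*x dx = 192;
    ∫_0^4 4 dx = 16.
  Sum: 1048576/7 − 32768 − 89088/5 + 256 + 1024 + 192 + 16 = 3524464/35.
Adding: ||u||_{H^1}^2 = 18945536/315 + 3524464/35 = 50665712/315.


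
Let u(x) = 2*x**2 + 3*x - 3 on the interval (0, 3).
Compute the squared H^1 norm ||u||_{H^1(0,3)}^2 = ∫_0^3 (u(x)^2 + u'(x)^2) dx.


||u||_{H^1}^2 = 3177/5

The H^1 norm (squared) on an interval (0, L) is
  ||u||_{H^1}^2 = ∫_0^L u(x)^2 dx + ∫_0^L u'(x)^2 dx.
Compute u'(x) = 4*x + 3.
Then u(x)^2 = 4*x**4 + 12*x**3 - 3*x**2 - 18*x + 9 and u'(x)^2 = 16*x**2 + 24*x + 9.
Integrate each monomial from 0 to 3 using ∫_0^3 c·x^n dx = c·3^(n+1)/(n+1):
  ∫_0^3 u(x)^2 dx = ∫_0^3 (4*x^4 + 12*x^3 - 3*x^2 - 18*x + 9) dx. Term by term:
    ∫_0^3 4*x^4 dx = 972/5;  ∫_0^3 12*x^3 dx = 243;  ∫_0^3 -3*x^2 dx = -27;
    ∫_0^3 -18*x dx = -81;  ∫_0^3 9 dx = 27.
  Sum: 972/5 + 243 − 27 − 81 + 27 = 1782/5.
  ∫_0^3 u'(x)^2 dx = ∫_0^3 (16*x^2 + 24*x + 9) dx. Term by term:
    ∫_0^3 16*x^2 dx = 144;  ∫_0^3 24*x dx = 108;  ∫_0^3 9 dx = 27.
  Sum: 144 + 108 + 27 = 279.
Adding: ||u||_{H^1}^2 = 1782/5 + 279 = 3177/5.


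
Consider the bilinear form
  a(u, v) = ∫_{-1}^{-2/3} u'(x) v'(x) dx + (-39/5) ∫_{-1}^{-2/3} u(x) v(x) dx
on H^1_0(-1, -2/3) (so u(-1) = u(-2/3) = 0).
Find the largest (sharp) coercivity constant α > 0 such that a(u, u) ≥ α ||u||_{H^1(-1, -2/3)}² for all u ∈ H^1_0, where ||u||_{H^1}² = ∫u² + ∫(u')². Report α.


α = 3*(-13 + 15*π^2)/(5*(1 + 9*π^2))

Coercivity of a(·,·) on H^1_0(-1, -2/3) means a(u, u) ≥ α ||u||_{H^1}² for every u ∈ H^1_0.
The interval has length L = 1/3, and Poincaré/coercivity depend only on L. Here a(u, u) = ∫(u')² + (-39/5)·∫u².
Here c = -39/5 < 0 with |c| < (π/L)² = 9*π^2, so coercivity still holds. The condition a(u,u) ≥ α||u||_{H^1}² reads (1−α)∫(u')² ≥ (α−c)∫u². Any admissible α is ≤ 1 (rapidly oscillating u have ∫u²/∫(u')² → 0), and α = 1 would force 0 ≥ (1−c)∫u², impossible since c < 1; so 1−α > 0. By the sharp Poincaré inequality on H^1_0 of an interval of length L, ∫(u')² ≥ (π/L)²∫u² with equality for the first sine mode sin(π(x−x₀)/L) (x₀ the left endpoint), so the inequality holds for all u iff (1−α)(π/L)² ≥ α − c, i.e. α ≤ ((π/L)² + c)/((π/L)² + 1) = (1 + c(L/π)²)/(1 + (L/π)²). (Direct route, valid since c ≤ 0: Poincaré gives c∫u² ≥ c(L/π)²∫(u')², so a(u,u) ≥ (1 + c(L/π)²)∫(u')², while ||u||_{H^1}² ≤ (1 + (L/π)²)∫(u')²; dividing yields the same α.) With (π/L)² = 9*π^2 and c = -39/5, the largest admissible constant is α = ((π/L)² + c)/((π/L)² + 1).
Simplifying, α = 3*(-13 + 15*π^2)/(5*(1 + 9*π^2)).


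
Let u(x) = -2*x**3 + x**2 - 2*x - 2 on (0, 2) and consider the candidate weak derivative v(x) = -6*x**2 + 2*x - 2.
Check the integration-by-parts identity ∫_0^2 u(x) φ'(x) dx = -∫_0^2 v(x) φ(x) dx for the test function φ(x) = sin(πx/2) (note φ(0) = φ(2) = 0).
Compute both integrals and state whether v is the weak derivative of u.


LHS = -192/π^3 + 48/π, RHS = -192/π^3 + 48/π. Yes, v = u' weakly.

u(x) = -2*x**3 + x**2 - 2*x - 2, classical derivative u'(x) = -6*x**2 + 2*x - 2.
φ(x) = sin(πx/2), so φ'(x) = π*cos(π*x/2)/2.
Note φ(0) = φ(2) = 0, so the boundary term u·φ vanishes.
LHS = ∫_0^2 u(x) φ'(x) dx = ∫_0^2 (-π*x^3*cos(π*x/2) + π*x^2*cos(π*x/2)/2 - π*x*cos(π*x/2) - π*cos(π*x/2)) dx. Term by term:
  ∫_0^2 -π*cos(π*x/2) dx = 0;  ∫_0^2 π*x^2*cos(π*x/2)/2 dx = -8/π;  ∫_0^2 -π*x*cos(π*x/2) dx = 8/π;
  ∫_0^2 -π*x^3*cos(π*x/2) dx = -192/π^3 + 48/π.
Sum: 0 − 8/π + 8/π + -192/π^3 + 48/π = -192/π^3 + 48/π.
So LHS = -192/π^3 + 48/π.
∫_0^2 v(x) φ(x) dx = ∫_0^2 (-6*x^2*sin(π*x/2) + 2*x*sin(π*x/2) - 2*sin(π*x/2)) dx. Term by term:
  ∫_0^2 -2*sin(π*x/2) dx = -8/π;  ∫_0^2 -6*x^2*sin(π*x/2) dx = -48/π + 192/π^3;  ∫_0^2 2*x*sin(π*x/2) dx = 8/π.
Sum: -8/π + -48/π + 192/π^3 + 8/π = -48/π + 192/π^3.
So RHS = -∫_0^2 v(x) φ(x) dx = -192/π^3 + 48/π.
LHS = RHS, so the identity holds for this test φ.
Moreover u is smooth here and v(x) = u'(x) = -6*x**2 + 2*x - 2 pointwise, so the identity holds for every test function. Hence v is the weak derivative of u.


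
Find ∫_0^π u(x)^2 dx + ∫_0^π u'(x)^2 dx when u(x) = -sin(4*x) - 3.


||u||_{H^1(0,π)}^2 = 35*π/2

u'(x) = -4*cos(4*x).
Expand u² and (u')² and integrate term by term on (0, π), using: for integers n ≥ 1, ∫_0^π sin²(nx) dx = ∫_0^π cos²(nx) dx = π/2; for n ≠ n', ∫_0^π sin(nx)sin(n'x) dx = ∫_0^π cos(nx)cos(n'x) dx = 0; and by product-to-sum, ∫_0^π sin(nx)cos(n'x) dx = ½∫_0^π [sin((n+n')x) + sin((n−n')x)] dx, which is 0 when n+n' is even and 2n/(n²−n'²) when n+n' is odd (it need not vanish on (0, π)). For the constant mode: ∫_0^π 1 dx = π, ∫_0^π cos(nx) dx = 0, ∫_0^π sin(nx) dx = (1−(−1)^n)/n.
  u² squared terms: (-3)²·∫1 dx = 9·π = 9*π;  (-1)²·∫sin(4x)² dx = 1·π/2 = π/2.
  u² cross terms: 2·(-3)·(-1)·∫1·sin(4x) dx = 6·(0) = 0.
  So ∫_0^π u² dx = 9*π + π/2 + 0 = 19*π/2.
  (u')² squared terms: (-4)²·∫cos(4x)² dx = 16·π/2 = 8*π.
  So ∫_0^π (u')² dx = 8*π.
||u||_{H^1}^2 = (19*π/2) + (8*π) = 35*π/2.


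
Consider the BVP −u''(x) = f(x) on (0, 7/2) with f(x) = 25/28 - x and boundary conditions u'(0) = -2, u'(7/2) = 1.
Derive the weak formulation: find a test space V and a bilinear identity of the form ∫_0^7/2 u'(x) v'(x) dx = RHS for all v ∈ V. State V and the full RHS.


V = H^1(0, 7/2) (v unrestricted at boundary; u is determined up to an additive constant); weak form: ∫_0^7/2 u'v' dx = ∫_0^7/2 (25/28 - x) v dx + v(7/2) + 2·v(0) for all v ∈ V.

Multiply both sides by a test function v and integrate from 0 to 7/2:
  ∫_0^7/2 −u''(x) v(x) dx = ∫_0^7/2 f(x) v(x) dx.
Integrate the LHS by parts once:
  ∫_0^7/2 −u'' v dx = −[u'(x) v(x)]_0^7/2 + ∫_0^7/2 u'(x) v'(x) dx.
Thus ∫_0^7/2 u'(x) v'(x) dx = ∫_0^7/2 f(x) v(x) dx + [u'(x) v(x)]_0^7/2.
Choose V so that boundary terms are either known or forced to vanish.
u has inhomogeneous Neumann u'(0) = -2, u'(7/2) = 1. [u' v]_0^7/2 = (1)·v(7/2) − (-2)·v(0) = v(7/2) + 2·v(0). Take V = H^1(0, 7/2); boundary term becomes part of RHS.
Weak formulation: find u (satisfying any essential BC) such that ∫_0^7/2 u'(x) v'(x) dx = ∫_0^7/2 f v dx + v(7/2) + 2·v(0) for all v ∈ V (Neumann data are natural BCs: they enter the RHS as boundary terms).
Substituting f(x) = 25/28 - x, the right-hand side is ∫_0^7/2 (25/28 - x) v dx + v(7/2) + 2·v(0).
Compatibility check (pure Neumann): taking v ≡ 1 ∈ V gives 0 = ∫_0^7/2 f dx + (1) − (-2), i.e. ∫_0^7/2 f dx must equal u'(0) − u'(7/2) = -3. Indeed ∫_0^7/2 (25/28 - x) dx = -3, so the data are compatible. The solution is then unique only up to an additive constant (fix it e.g. by requiring ∫_0^7/2 u dx = 0).


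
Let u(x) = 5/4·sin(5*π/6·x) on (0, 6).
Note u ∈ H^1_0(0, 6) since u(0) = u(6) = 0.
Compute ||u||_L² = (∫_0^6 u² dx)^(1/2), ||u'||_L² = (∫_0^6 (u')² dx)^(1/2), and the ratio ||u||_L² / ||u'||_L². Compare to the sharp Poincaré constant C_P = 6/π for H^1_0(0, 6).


||u||_L² / ||u'||_L² = 6/(5*π) < C_P = 6/π.

u(x) = 5/4·sin(5*π/6·x), so u'(x) = 25*π*cos(5*π*x/6)/24.
Writing u(x) = A·sin(kπx/L) with A = 5/4 and k = 5, use ∫_0^L sin²(kπx/L) dx = L/2 and ∫_0^L cos²(kπx/L) dx = L/2.
u² = 25/16·sin²(5*π/6·x) and (u')² = 625*π^2/576·cos²(5*π/6·x), and each of sin², cos² integrates to L/2 = 3 over (0, 6).
∫_0^6 u² dx = 75/16, so ||u||_L² = 5*sqrt(3)/4.
∫_0^6 (u')² dx = 625*π^2/192, so ||u'||_L² = 25*sqrt(3)*π/24.
Ratio ||u||_L² / ||u'||_L² = 6/(5*π).
Sharp Poincaré constant on H^1_0(0, 6) is C_P = L/π = 6/π, achieved by sin(π/6·x).
This is the k = 5 harmonic; the ratio L/(kπ) is strictly less than C_P = L/π, consistent with the sharp inequality ||u||_L² ≤ C_P ||u'||_L².


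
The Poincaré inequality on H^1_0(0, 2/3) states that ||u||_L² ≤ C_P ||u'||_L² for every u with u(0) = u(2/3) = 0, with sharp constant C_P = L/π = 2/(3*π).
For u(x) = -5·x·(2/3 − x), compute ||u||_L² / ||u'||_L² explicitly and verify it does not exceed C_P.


||u||_L² / ||u'||_L² = sqrt(10)/15 < C_P = 2/(3*π).

u(x) = -5·x·(2/3 − x), so u'(x) = 10*x - 10/3.
u(x) = -5·x·(2/3 − x) vanishes at x = 0 and x = 2/3, so u ∈ H^1_0(0, 2/3). Differentiate via the product rule and integrate the resulting polynomials term by term.
  ∫_0^2/3 u² dx = ∫_0^2/3 (25*x^4 - 100*x^3/3 + 100*x^2/9) dx. Term by term:
    ∫_0^2/3 25*x^4 dx = 160/243;  ∫_0^2/3 -100*x^3/3 dx = -400/243;  ∫_0^2/3 100*x^2/9 dx = 800/729.
  Sum: 160/243 − 400/243 + 800/729 = 80/729.
  ∫_0^2/3 (u')² dx = ∫_0^2/3 (100*x^2 - 200*x/3 + 100/9) dx. Term by term:
    ∫_0^2/3 100*x^2 dx = 800/81;  ∫_0^2/3 -200*x/3 dx = -400/27;  ∫_0^2/3 100/9 dx = 200/27.
  Sum: 800/81 − 400/27 + 200/27 = 200/81.
∫_0^2/3 u² dx = 80/729, so ||u||_L² = 4*sqrt(5)/27.
∫_0^2/3 (u')² dx = 200/81, so ||u'||_L² = 10*sqrt(2)/9.
Ratio ||u||_L² / ||u'||_L² = sqrt(10)/15.
Sharp Poincaré constant on H^1_0(0, 2/3) is C_P = L/π = 2/(3*π), achieved by sin(3*π/2·x).
A polynomial bump cannot attain the sharp Poincaré constant (only the first sine eigenfunction does), so the ratio is strictly less than C_P, consistent with ||u||_L² ≤ C_P ||u'||_L².


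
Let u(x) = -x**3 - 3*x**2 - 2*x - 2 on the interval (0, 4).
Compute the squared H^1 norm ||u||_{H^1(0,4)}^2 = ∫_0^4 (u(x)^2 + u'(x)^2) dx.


||u||_{H^1}^2 = 1671968/105

The H^1 norm (squared) on an interval (0, L) is
  ||u||_{H^1}^2 = ∫_0^L u(x)^2 dx + ∫_0^L u'(x)^2 dx.
Compute u'(x) = -3*x**2 - 6*x - 2.
Then u(x)^2 = x**6 + 6*x**5 + 13*x**4 + 16*x**3 + 16*x**2 + 8*x + 4 and u'(x)^2 = 9*x**4 + 36*x**3 + 48*x**2 + 24*x + 4.
Integrate each monomial from 0 to 4 using ∫_0^4 c·x^n dx = c·4^(n+1)/(n+1):
  ∫_0^4 u(x)^2 dx = ∫_0^4 (x^6 + 6*x^5 + 13*x^4 + 16*x^3 + 16*x^2 + 8*x + 4) dx. Term by term:
    ∫_0^4 x^6 dx = 16384/7;  ∫_0^4 6*x^5 dx = 4096;  ∫_0^4 13*x^4 dx = 13312/5;
    ∫_0^4 16*x^3 dx = 1024;  ∫_0^4 16*x^2 dx = 1024/3;  ∫_0^4 8*x dx = 64;
    ∫_0^4 4 dx = 16.
  Sum: 16384/7 + 4096 + 13312/5 + 1024 + 1024/3 + 64 + 16 = 1107152/105.
  ∫_0^4 u'(x)^2 dx = ∫_0^4 (9*x^4 + 36*x^3 + 48*x^2 + 24*x + 4) dx. Term by term:
    ∫_0^4 9*x^4 dx = 9216/5;  ∫_0^4 36*x^3 dx = 2304;  ∫_0^4 48*x^2 dx = 1024;
    ∫_0^4 24*x dx = 192;  ∫_0^4 4 dx = 16.
  Sum: 9216/5 + 2304 + 1024 + 192 + 16 = 26896/5.
Adding: ||u||_{H^1}^2 = 1107152/105 + 26896/5 = 1671968/105.


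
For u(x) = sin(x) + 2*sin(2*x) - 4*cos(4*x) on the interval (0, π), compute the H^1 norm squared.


||u||_{H^1(0,π)}^2 = 272/15 + 147*π

u'(x) = 16*sin(4*x) + cos(x) + 4*cos(2*x).
Expand u² and (u')² and integrate term by term on (0, π), using: for integers n ≥ 1, ∫_0^π sin²(nx) dx = ∫_0^π cos²(nx) dx = π/2; for n ≠ n', ∫_0^π sin(nx)sin(n'x) dx = ∫_0^π cos(nx)cos(n'x) dx = 0; and by product-to-sum, ∫_0^π sin(nx)cos(n'x) dx = ½∫_0^π [sin((n+n')x) + sin((n−n')x)] dx, which is 0 when n+n' is even and 2n/(n²−n'²) when n+n' is odd (it need not vanish on (0, π)).
  u² squared terms: (-4)²·∫cos(4x)² dx = 16·π/2 = 8*π;  (2)²·∫sin(2x)² dx = 4·π/2 = 2*π;  (1)²·∫sin(x)² dx = 1·π/2 = π/2.
  u² cross terms: 2·(-4)·(2)·∫cos(4x)·sin(2x) dx = -16·(0) = 0;  2·(-4)·(1)·∫cos(4x)·sin(x) dx = -8·(-2/15) = 16/15;  2·(2)·(1)·∫sin(2x)·sin(x) dx = 4·(0) = 0.
  So ∫_0^π u² dx = 8*π + 2*π + π/2 + 0 + 16/15 + 0 = 16/15 + 21*π/2.
  (u')² squared terms: (4)²·∫cos(2x)² dx = 16·π/2 = 8*π;  (16)²·∫sin(4x)² dx = 256·π/2 = 128*π;  (1)²·∫cos(x)² dx = 1·π/2 = π/2.
  (u')² cross terms: 2·(4)·(16)·∫cos(2x)·sin(4x) dx = 128·(0) = 0;  2·(4)·(1)·∫cos(2x)·cos(x) dx = 8·(0) = 0;  2·(16)·(1)·∫sin(4x)·cos(x) dx = 32·(8/15) = 256/15.
  So ∫_0^π (u')² dx = 8*π + 128*π + π/2 + 0 + 0 + 256/15 = 256/15 + 273*π/2.
||u||_{H^1}^2 = (16/15 + 21*π/2) + (256/15 + 273*π/2) = 272/15 + 147*π.


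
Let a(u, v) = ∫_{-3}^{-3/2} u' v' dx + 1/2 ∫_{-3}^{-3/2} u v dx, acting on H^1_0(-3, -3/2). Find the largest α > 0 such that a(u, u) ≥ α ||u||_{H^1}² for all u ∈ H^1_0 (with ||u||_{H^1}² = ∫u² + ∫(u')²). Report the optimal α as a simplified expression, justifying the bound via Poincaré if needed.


α = (9 + 8*π^2)/(2*(9 + 4*π^2))

Coercivity of a(·,·) on H^1_0(-3, -3/2) means a(u, u) ≥ α ||u||_{H^1}² for every u ∈ H^1_0.
The interval has length L = 3/2, and Poincaré/coercivity depend only on L. Here a(u, u) = ∫(u')² + (1/2)·∫u².
Here 0 < c = 1/2 < 1. The condition a(u,u) ≥ α||u||_{H^1}² reads (1−α)∫(u')² ≥ (α−c)∫u². Any admissible α is ≤ 1 (rapidly oscillating u have ∫u²/∫(u')² → 0), and α = 1 would force 0 ≥ (1−c)∫u², impossible since c < 1; so 1−α > 0. By the sharp Poincaré inequality on H^1_0 of an interval of length L, ∫(u')² ≥ (π/L)²∫u² with equality for the first sine mode sin(π(x−x₀)/L) (x₀ the left endpoint), so the inequality holds for all u iff (1−α)(π/L)² ≥ α − c, i.e. α ≤ ((π/L)² + c)/((π/L)² + 1) = (1 + c(L/π)²)/(1 + (L/π)²). With (π/L)² = 4*π^2/9 and c = 1/2, the largest admissible constant is α = ((π/L)² + c)/((π/L)² + 1).
Simplifying, α = (9 + 8*π^2)/(2*(9 + 4*π^2)).


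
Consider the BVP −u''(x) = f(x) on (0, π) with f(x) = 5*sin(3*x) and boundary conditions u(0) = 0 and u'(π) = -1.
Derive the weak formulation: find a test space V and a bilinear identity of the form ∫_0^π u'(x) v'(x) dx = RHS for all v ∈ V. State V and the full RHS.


V = {v ∈ H^1(0, π) : v(0) = 0} (test functions vanish at x = 0 where u is specified); weak form: ∫_0^π u'v' dx = ∫_0^π (5*sin(3*x)) v dx − v(π) for all v ∈ V.

Multiply both sides by a test function v and integrate from 0 to π:
  ∫_0^π −u''(x) v(x) dx = ∫_0^π f(x) v(x) dx.
Integrate the LHS by parts once:
  ∫_0^π −u'' v dx = −[u'(x) v(x)]_0^π + ∫_0^π u'(x) v'(x) dx.
Thus ∫_0^π u'(x) v'(x) dx = ∫_0^π f(x) v(x) dx + [u'(x) v(x)]_0^π.
Choose V so that boundary terms are either known or forced to vanish.
Mixed BC: u(0) = 0 (Dirichlet) and u'(π) = -1 (Neumann). Define V = {v ∈ H^1(0, π) : v(0) = 0}. Then [u' v]_0^π = u'(π)·v(π) − u'(0)·0 = − v(π).
Weak formulation: find u (satisfying any essential BC) such that ∫_0^π u'(x) v'(x) dx = ∫_0^π f v dx − v(π) for all v ∈ V (Dirichlet at 0 absorbed into V; Neumann datum at x = π contributes the boundary term).
Substituting f(x) = 5*sin(3*x), the right-hand side is ∫_0^π (5*sin(3*x)) v dx − v(π).
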